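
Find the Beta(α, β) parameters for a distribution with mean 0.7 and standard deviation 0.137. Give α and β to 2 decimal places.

α = 7.13, β = 3.06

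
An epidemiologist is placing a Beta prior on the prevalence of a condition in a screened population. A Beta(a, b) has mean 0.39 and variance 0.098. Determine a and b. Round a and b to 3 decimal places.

Write ν = a+b; then a = μν and Var = μ(1−μ)/(ν+1).
ν = μ(1−μ)/Var − 1 = 0.2379/0.098 − 1 = 1.4276.
a = 0.39·1.4276 = 0.557, b = 0.61·1.4276 = 0.871.

a = 0.557, b = 0.871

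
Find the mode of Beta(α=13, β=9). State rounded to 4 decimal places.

The density x^(α−1)(1−x)^(β−1) is maximised at (α−1)/(α+β−2) = 12/20 = 0.6000.

0.6000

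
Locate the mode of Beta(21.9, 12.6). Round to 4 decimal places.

0.6431

The density x^(α−1)(1−x)^(β−1) is maximised at (α−1)/(α+β−2) = 20.9/32.5 = 0.6431.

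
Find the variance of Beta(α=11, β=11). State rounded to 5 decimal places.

0.01087

μ = 11/22 = 0.500000; Var = μ(1−μ)/(α+β+1) = 0.2500000/23 = 0.01087.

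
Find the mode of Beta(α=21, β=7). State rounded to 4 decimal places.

0.7692

The density x^(α−1)(1−x)^(β−1) is maximised at (α−1)/(α+β−2) = 20/26 = 0.7692.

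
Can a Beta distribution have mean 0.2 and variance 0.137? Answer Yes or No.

Yes

A Beta with mean μ has variance μ(1−μ)/(α+β+1) < μ(1−μ).
Here μ(1−μ) = 0.2×0.8 = 0.16, and 0.137 < 0.16.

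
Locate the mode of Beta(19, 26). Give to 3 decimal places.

0.419

With α,β > 1, mode = (α−1)/(α+β−2) = 18/43 = 0.419.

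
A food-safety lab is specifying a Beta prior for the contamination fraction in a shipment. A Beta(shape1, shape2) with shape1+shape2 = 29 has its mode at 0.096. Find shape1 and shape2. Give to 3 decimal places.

shape1 = 3.592, shape2 = 25.408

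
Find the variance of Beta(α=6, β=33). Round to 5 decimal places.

α+β = 39 and αβ = 198, so Var = αβ/[(α+β)²(α+β+1)] = 198/60840 = 0.00325.

0.00325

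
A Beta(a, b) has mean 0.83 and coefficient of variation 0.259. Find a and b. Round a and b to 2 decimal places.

σ = CV·μ = 0.259×0.83 = 0.21497, so σ² = 0.046212.
s+1 = μ(1−μ)/σ² = 0.1411/0.046212 = 3.0533, so s = a+b = 2.0533.
a = μs = 1.70, b = (1−μ)s = 0.35.

a = 1.70, b = 0.35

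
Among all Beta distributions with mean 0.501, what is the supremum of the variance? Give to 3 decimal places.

0.250

Var = μ(1−μ)/(α+β+1), which approaches μ(1−μ) as α+β → 0.
So the supremum is μ(1−μ) = 0.501×0.499 = 0.250.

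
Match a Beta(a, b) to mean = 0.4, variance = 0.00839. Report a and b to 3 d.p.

a = 11.042, b = 16.563

Write ν = a+b; then a = μν and Var = μ(1−μ)/(ν+1).
ν = μ(1−μ)/Var − 1 = 0.24/0.00839 − 1 = 27.6055.
a = 0.4·27.6055 = 11.042, b = 0.6·27.6055 = 16.563.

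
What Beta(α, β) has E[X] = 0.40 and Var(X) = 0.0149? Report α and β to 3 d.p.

α = 6.043, β = 9.064

Let s = α+β. The Beta variance is μ(1−μ)/(s+1).
So s+1 = μ(1−μ)/σ² = (0.40×0.60)/0.0149 = 0.2400/0.0149 = 16.1074, giving s = 15.1074.
Then α = μs = 0.40×15.1074 = 6.043 and β = (1−μ)s = 0.60×15.1074 = 9.064.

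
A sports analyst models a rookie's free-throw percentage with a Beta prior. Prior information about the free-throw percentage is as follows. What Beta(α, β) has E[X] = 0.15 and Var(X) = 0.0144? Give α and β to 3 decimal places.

α = 1.178, β = 6.676

Let s = α+β. The Beta variance is μ(1−μ)/(s+1).
So s+1 = μ(1−μ)/σ² = (0.15×0.85)/0.0144 = 0.1275/0.0144 = 8.8542, giving s = 7.8542.
Then α = μs = 0.15×7.8542 = 1.178 and β = (1−μ)s = 0.85×7.8542 = 6.676.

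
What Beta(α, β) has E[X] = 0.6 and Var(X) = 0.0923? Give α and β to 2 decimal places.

Write ν = α+β; then α = μν and Var = μ(1−μ)/(ν+1).
ν = μ(1−μ)/Var − 1 = 0.24/0.0923 − 1 = 1.6002.
α = 0.6·1.6002 = 0.96, β = 0.4·1.6002 = 0.64.

α = 0.96, β = 0.64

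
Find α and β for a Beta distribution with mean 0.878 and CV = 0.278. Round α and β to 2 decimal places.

α = 0.70, β = 0.10

σ = CV·μ = 0.278×0.878 = 0.24408, so σ² = 0.059577.
s+1 = μ(1−μ)/σ² = 0.107116/0.059577 = 1.7979, so s = α+β = 0.7979.
α = μs = 0.70, β = (1−μ)s = 0.10.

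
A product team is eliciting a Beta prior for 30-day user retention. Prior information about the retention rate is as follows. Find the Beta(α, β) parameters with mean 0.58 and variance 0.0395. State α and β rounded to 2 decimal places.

α = 3.00, β = 2.17

Let s = α+β. The Beta variance is μ(1−μ)/(s+1).
So s+1 = μ(1−μ)/σ² = (0.58×0.42)/0.0395 = 0.2436/0.0395 = 6.1671, giving s = 5.1671.
Then α = μs = 0.58×5.1671 = 3.00 and β = (1−μ)s = 0.42×5.1671 = 2.17.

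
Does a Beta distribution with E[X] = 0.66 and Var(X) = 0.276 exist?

No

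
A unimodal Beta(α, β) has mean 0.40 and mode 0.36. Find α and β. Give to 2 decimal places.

Let s = α+β. Mean gives α = μs = 0.40s; mode gives (α−1)/(s−2) = 0.36.
Substituting: 0.40s − 1 = 0.36(s−2) = 0.36s − 0.72, so 0.04s = 0.28 and s = 7.0000.
Then α = 0.40×7.0000 = 2.80 and β = s−α = 4.20.

α = 2.80, β = 4.20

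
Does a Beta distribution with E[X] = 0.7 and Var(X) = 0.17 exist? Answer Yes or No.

For any Beta, Var(X) < E[X]·(1−E[X]).
Here μ(1−μ) = 0.7×0.3 = 0.21, and 0.17 < 0.21.

Yes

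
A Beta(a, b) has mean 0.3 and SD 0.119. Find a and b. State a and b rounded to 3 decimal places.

a = 4.149, b = 9.681

Variance = 0.119² = 0.014161. The moment-matching identity a+b = μ(1−μ)/Var − 1 gives
a+b = 0.21/0.014161 − 1 = 13.8295, so a = μ·13.8295 = 4.149 and b = (1−μ)·13.8295 = 9.681.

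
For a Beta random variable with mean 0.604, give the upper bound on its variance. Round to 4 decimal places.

For fixed mean μ the Beta variance is μ(1−μ)/(α+β+1), increasing as α+β decreases.
Its least upper bound (not attained) is μ(1−μ) = 0.604·0.396 = 0.2392.

0.2392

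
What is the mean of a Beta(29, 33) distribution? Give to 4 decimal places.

0.4677

The Beta mean is α/(α+β) = 29/(29+33) = 0.4677.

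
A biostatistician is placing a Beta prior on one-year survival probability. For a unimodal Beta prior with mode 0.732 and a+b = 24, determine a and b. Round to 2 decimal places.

Since the density peak of Beta(a,b) is at (a−1)/(a+b−2),
a = 1 + 0.732(24−2) = 17.10 and b = 24 − 17.10 = 6.90.

a = 17.10, b = 6.90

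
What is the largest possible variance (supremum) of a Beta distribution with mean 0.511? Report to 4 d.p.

For fixed mean μ the Beta variance is μ(1−μ)/(α+β+1), increasing as α+β decreases.
Its least upper bound (not attained) is μ(1−μ) = 0.511·0.489 = 0.2499.

0.2499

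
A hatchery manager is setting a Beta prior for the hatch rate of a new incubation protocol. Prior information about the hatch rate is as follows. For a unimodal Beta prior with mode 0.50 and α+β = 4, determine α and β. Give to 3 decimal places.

α = 2.000, β = 2.000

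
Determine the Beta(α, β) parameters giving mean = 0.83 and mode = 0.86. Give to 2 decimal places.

α = 19.92, β = 4.08

With s = α+β: μ = α/s and mode = (α−1)/(s−2). Eliminating α = μs,
μs − 1 = m(s−2) ⇒ s(μ−m) = 1−2m ⇒ s = -0.72/-0.03 = 24.0000.
So α = μs = 19.92, β = (1−μ)s = 4.08.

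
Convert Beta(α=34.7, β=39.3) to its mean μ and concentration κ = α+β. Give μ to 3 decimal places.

μ = 0.469, κ = 74.0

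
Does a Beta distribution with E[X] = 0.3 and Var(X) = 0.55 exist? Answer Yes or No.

For any Beta, Var(X) < E[X]·(1−E[X]).
Here μ(1−μ) = 0.3×0.7 = 0.21, and 0.55 ≥ 0.21.

No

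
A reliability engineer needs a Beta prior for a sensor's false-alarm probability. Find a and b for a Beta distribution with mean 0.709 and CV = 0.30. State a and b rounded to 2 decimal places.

Var = (CV·μ)² = (0.30×0.709)² = 0.045241.
a+b = μ(1−μ)/Var − 1 = 0.206319/0.045241 − 1 = 3.5604.
Thus a = 0.709·3.5604 = 2.52 and b = 0.291·3.5604 = 1.04.

a = 2.52, b = 1.04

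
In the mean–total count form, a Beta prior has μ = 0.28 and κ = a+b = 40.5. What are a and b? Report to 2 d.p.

a = μκ = 0.28×40.5 = 11.34 and b = (1−μ)κ = 0.72×40.5 = 29.16.

a = 11.34, b = 29.16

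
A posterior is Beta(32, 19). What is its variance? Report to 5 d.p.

0.00450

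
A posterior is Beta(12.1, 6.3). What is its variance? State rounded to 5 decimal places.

0.01161

Var = αβ/[(α+β)²(α+β+1)] = (12.1×6.3)/(18.4²×19.4) = 76.23/6568.064 = 0.01161.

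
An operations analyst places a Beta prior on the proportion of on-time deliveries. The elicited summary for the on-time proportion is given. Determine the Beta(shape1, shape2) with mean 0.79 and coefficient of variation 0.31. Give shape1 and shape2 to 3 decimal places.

shape1 = 1.395, shape2 = 0.371

Var = (CV·μ)² = (0.31×0.79)² = 0.059976.
shape1+shape2 = μ(1−μ)/Var − 1 = 0.1659/0.059976 − 1 = 1.7661.
Thus shape1 = 0.79·1.7661 = 1.395 and shape2 = 0.21·1.7661 = 0.371.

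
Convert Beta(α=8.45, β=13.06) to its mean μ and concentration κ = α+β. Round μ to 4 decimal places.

μ = 0.3928, κ = 21.51

κ = α+β = 8.45+13.06 = 21.51; μ = α/κ = 8.45/21.51 = 0.3928.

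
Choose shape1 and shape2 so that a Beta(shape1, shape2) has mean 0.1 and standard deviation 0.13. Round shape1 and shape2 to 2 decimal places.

shape1 = 0.43, shape2 = 3.89

σ² = 0.13² = 0.0169.
With s = shape1+shape2, Var = μ(1−μ)/(s+1), so s+1 = (0.1×0.9)/0.0169 = 5.3254 and s = 4.3254.
shape1 = μs = 0.43, shape2 = (1−μ)s = 3.89.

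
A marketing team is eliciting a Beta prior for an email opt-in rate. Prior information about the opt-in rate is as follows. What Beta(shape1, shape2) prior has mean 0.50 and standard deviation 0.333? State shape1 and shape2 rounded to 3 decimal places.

shape1 = 0.627, shape2 = 0.627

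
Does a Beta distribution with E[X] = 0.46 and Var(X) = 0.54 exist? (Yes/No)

For any Beta, Var(X) < E[X]·(1−E[X]).
Here μ(1−μ) = 0.46×0.54 = 0.2484, and 0.54 ≥ 0.2484.

No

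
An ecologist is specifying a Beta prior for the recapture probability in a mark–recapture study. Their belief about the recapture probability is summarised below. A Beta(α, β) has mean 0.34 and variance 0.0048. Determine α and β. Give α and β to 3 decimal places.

α = 15.555, β = 30.195

Write ν = α+β; then α = μν and Var = μ(1−μ)/(ν+1).
ν = μ(1−μ)/Var − 1 = 0.2244/0.0048 − 1 = 45.7500.
α = 0.34·45.7500 = 15.555, β = 0.66·45.7500 = 30.195.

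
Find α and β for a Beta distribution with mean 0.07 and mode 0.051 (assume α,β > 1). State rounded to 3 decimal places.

α = 3.308, β = 43.955

Let s = α+β. Mean gives α = μs = 0.07s; mode gives (α−1)/(s−2) = 0.051.
Substituting: 0.07s − 1 = 0.051(s−2) = 0.051s − 0.102, so 0.019s = 0.898 and s = 47.2632.
Then α = 0.07×47.2632 = 3.308 and β = s−α = 43.955.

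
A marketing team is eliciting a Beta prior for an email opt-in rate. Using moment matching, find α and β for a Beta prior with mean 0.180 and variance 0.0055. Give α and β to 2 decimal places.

By moment matching, α+β = μ(1−μ)/σ² − 1 = (0.180·0.820)/0.0055 − 1 = 26.8364 − 1 = 25.8364.
Since α/(α+β) = μ, α = 0.180·25.8364 = 4.65 and β = 0.820·25.8364 = 21.19.

α = 4.65, β = 21.19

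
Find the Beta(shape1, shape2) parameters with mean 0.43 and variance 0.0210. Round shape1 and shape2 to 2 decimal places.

shape1 = 4.59, shape2 = 6.08

By moment matching, shape1+shape2 = μ(1−μ)/σ² − 1 = (0.43·0.57)/0.0210 − 1 = 11.6714 − 1 = 10.6714.
Since shape1/(shape1+shape2) = μ, shape1 = 0.43·10.6714 = 4.59 and shape2 = 0.57·10.6714 = 6.08.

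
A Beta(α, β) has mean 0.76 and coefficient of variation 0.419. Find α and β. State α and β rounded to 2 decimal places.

σ = CV·μ = 0.419×0.76 = 0.31844, so σ² = 0.101404.
s+1 = μ(1−μ)/σ² = 0.1824/0.101404 = 1.7987, so s = α+β = 0.7987.
α = μs = 0.61, β = (1−μ)s = 0.19.

α = 0.61, β = 0.19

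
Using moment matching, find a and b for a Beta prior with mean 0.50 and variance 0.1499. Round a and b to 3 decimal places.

Let s = a+b. The Beta variance is μ(1−μ)/(s+1).
So s+1 = μ(1−μ)/σ² = (0.50×0.50)/0.1499 = 0.2500/0.1499 = 1.6678, giving s = 0.6678.
Then a = μs = 0.50×0.6678 = 0.334 and b = (1−μ)s = 0.50×0.6678 = 0.334.

a = 0.334, b = 0.334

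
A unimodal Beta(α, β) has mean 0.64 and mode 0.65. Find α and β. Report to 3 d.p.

Let s = α+β. Mean gives α = μs = 0.64s; mode gives (α−1)/(s−2) = 0.65.
Substituting: 0.64s − 1 = 0.65(s−2) = 0.65s − 1.30, so -0.01s = -0.30 and s = 30.0000.
Then α = 0.64×30.0000 = 19.200 and β = s−α = 10.800.

α = 19.200, β = 10.800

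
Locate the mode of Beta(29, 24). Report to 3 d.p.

0.549

With α,β > 1, mode = (α−1)/(α+β−2) = 28/51 = 0.549.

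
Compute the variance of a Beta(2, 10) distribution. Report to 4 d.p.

μ = 2/12 = 0.166667; Var = μ(1−μ)/(α+β+1) = 0.1388889/13 = 0.0107.

0.0107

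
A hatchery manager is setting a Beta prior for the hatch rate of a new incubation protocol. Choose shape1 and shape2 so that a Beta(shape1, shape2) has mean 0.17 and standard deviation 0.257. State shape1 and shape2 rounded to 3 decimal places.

shape1 = 0.193, shape2 = 0.943

Variance = 0.257² = 0.066049. The moment-matching identity shape1+shape2 = μ(1−μ)/Var − 1 gives
shape1+shape2 = 0.1411/0.066049 − 1 = 1.1363, so shape1 = μ·1.1363 = 0.193 and shape2 = (1−μ)·1.1363 = 0.943.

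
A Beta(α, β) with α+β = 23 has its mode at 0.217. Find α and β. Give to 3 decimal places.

α = 5.557, β = 17.443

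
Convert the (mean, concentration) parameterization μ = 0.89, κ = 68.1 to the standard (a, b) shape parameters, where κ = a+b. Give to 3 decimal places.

a = 60.609, b = 7.491

Split κ in proportion μ : (1−μ): a = 0.89·68.1 = 60.609, b = 68.1 − 60.609 = 7.491.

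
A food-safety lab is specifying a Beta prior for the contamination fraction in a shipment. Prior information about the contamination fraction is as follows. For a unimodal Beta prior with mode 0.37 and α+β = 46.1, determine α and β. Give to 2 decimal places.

α = 17.32, β = 28.78

For α,β>1 the mode is (α−1)/(α+β−2), so α = mode·(κ−2)+1 = 0.37×44.1+1 = 17.32.
And β = (1−mode)·(κ−2)+1 = 0.63×44.1+1 = 28.78.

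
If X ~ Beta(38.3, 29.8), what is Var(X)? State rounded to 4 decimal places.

μ = 38.3/68.1 = 0.562408; Var = μ(1−μ)/(α+β+1) = 0.2461052/69.1 = 0.0036.

0.0036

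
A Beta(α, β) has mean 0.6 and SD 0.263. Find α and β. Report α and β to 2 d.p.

α = 1.48, β = 0.99

First σ² = 0.069169. Setting α = μn, β = (1−μ)n with n = α+β,
μ(1−μ)/(n+1) = 0.069169 ⇒ n+1 = 0.24/0.069169 = 3.4698 ⇒ n = 2.4698.
Hence α = 0.6×2.4698 = 1.48, β = 0.4×2.4698 = 0.99.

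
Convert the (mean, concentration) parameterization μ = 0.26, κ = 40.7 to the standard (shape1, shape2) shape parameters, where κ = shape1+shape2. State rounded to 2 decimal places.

shape1 = μκ = 0.26×40.7 = 10.58 and shape2 = (1−μ)κ = 0.74×40.7 = 30.12.

shape1 = 10.58, shape2 = 30.12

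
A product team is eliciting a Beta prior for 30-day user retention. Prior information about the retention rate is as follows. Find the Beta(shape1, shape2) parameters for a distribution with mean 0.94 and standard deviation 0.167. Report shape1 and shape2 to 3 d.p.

shape1 = 0.961, shape2 = 0.061

Variance = 0.167² = 0.027889. The moment-matching identity shape1+shape2 = μ(1−μ)/Var − 1 gives
shape1+shape2 = 0.0564/0.027889 − 1 = 1.0223, so shape1 = μ·1.0223 = 0.961 and shape2 = (1−μ)·1.0223 = 0.061.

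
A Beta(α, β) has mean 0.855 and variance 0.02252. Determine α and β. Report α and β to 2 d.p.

α = 3.85, β = 0.65

Let s = α+β. The Beta variance is μ(1−μ)/(s+1).
So s+1 = μ(1−μ)/σ² = (0.855×0.145)/0.02252 = 0.123975/0.02252 = 5.5051, giving s = 4.5051.
Then α = μs = 0.855×4.5051 = 3.85 and β = (1−μ)s = 0.145×4.5051 = 0.65.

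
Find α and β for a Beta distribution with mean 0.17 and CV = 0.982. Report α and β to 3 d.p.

α = 0.691, β = 3.372

Var = (CV·μ)² = (0.982×0.17)² = 0.027869.
α+β = μ(1−μ)/Var − 1 = 0.1411/0.027869 − 1 = 4.0630.
Thus α = 0.17·4.0630 = 0.691 and β = 0.83·4.0630 = 3.372.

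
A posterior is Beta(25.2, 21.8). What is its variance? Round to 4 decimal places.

0.0052

μ = 25.2/47.0 = 0.536170; Var = μ(1−μ)/(α+β+1) = 0.2486917/48.0 = 0.0052.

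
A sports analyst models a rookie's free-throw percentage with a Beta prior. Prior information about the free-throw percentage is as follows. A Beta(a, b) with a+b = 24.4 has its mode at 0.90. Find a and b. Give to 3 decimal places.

a = 21.160, b = 3.240

Since the density peak of Beta(a,b) is at (a−1)/(a+b−2),
a = 1 + 0.90(24.4−2) = 21.160 and b = 24.4 − 21.160 = 3.240.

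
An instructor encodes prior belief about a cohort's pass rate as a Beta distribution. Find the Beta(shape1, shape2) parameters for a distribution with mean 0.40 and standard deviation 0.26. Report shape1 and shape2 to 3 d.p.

Variance = 0.26² = 0.0676. The moment-matching identity shape1+shape2 = μ(1−μ)/Var − 1 gives
shape1+shape2 = 0.2400/0.0676 − 1 = 2.5503, so shape1 = μ·2.5503 = 1.020 and shape2 = (1−μ)·2.5503 = 1.530.

shape1 = 1.020, shape2 = 1.530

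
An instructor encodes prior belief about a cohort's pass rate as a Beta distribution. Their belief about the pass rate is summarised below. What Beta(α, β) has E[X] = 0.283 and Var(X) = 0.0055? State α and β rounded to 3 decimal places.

α = 10.158, β = 25.735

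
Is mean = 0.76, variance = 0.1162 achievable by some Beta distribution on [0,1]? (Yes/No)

Yes

The Beta variance bound is σ² < μ(1−μ).
Here μ(1−μ) = 0.76×0.24 = 0.1824, and 0.1162 < 0.1824.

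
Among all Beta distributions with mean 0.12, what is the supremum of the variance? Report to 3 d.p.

Var = μ(1−μ)/(α+β+1), which approaches μ(1−μ) as α+β → 0.
So the supremum is μ(1−μ) = 0.12×0.88 = 0.106.

0.106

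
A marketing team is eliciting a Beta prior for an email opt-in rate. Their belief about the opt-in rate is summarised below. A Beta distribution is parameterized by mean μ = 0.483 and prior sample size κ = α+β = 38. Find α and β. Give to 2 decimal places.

α = 18.35, β = 19.65

α = μκ = 0.483×38 = 18.35 and β = (1−μ)κ = 0.517×38 = 19.65.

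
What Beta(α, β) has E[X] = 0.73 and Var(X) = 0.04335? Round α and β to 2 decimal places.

Write ν = α+β; then α = μν and Var = μ(1−μ)/(ν+1).
ν = μ(1−μ)/Var − 1 = 0.1971/0.04335 − 1 = 3.5467.
α = 0.73·3.5467 = 2.59, β = 0.27·3.5467 = 0.96.

α = 2.59, β = 0.96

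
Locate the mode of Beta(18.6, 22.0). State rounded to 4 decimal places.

0.4560

With α,β > 1, mode = (α−1)/(α+β−2) = 17.6/38.6 = 0.4560.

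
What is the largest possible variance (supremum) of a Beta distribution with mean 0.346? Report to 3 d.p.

Var = μ(1−μ)/(α+β+1), which approaches μ(1−μ) as α+β → 0.
So the supremum is μ(1−μ) = 0.346×0.654 = 0.226.

0.226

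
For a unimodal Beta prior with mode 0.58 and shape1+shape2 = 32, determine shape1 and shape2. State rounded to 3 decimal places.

shape1 = 18.400, shape2 = 13.600

Since the density peak of Beta(shape1,shape2) is at (shape1−1)/(shape1+shape2−2),
shape1 = 1 + 0.58(32−2) = 18.400 and shape2 = 32 − 18.400 = 13.600.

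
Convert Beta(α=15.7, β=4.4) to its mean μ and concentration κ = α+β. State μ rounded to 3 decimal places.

μ = 0.781, κ = 20.1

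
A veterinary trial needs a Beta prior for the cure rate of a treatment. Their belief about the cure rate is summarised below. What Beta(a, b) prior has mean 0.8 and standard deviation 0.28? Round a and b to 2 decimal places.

a = 0.83, b = 0.21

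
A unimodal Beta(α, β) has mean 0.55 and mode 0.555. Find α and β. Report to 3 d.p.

α = 12.100, β = 9.900

With s = α+β: μ = α/s and mode = (α−1)/(s−2). Eliminating α = μs,
μs − 1 = m(s−2) ⇒ s(μ−m) = 1−2m ⇒ s = -0.110/-0.005 = 22.0000.
So α = μs = 12.100, β = (1−μ)s = 9.900.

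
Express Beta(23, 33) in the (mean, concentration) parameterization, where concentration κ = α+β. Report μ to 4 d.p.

μ = 0.4107, κ = 56

κ = α+β = 23+33 = 56; μ = α/κ = 23/56 = 0.4107.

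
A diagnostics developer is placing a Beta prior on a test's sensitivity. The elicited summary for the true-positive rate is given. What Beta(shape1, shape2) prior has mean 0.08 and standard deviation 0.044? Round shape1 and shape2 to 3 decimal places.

σ² = 0.044² = 0.001936.
With s = shape1+shape2, Var = μ(1−μ)/(s+1), so s+1 = (0.08×0.92)/0.001936 = 38.0165 and s = 37.0165.
shape1 = μs = 2.961, shape2 = (1−μ)s = 34.055.

shape1 = 2.961, shape2 = 34.055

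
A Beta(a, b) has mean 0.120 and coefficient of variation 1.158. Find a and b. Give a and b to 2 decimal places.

σ = CV·μ = 1.158×0.120 = 0.13896, so σ² = 0.019310.
s+1 = μ(1−μ)/σ² = 0.105600/0.019310 = 5.4687, so s = a+b = 4.4687.
a = μs = 0.54, b = (1−μ)s = 3.93.

a = 0.54, b = 3.93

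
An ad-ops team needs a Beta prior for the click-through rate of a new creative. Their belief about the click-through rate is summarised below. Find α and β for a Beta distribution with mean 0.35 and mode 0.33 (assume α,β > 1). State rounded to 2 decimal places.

α = 5.95, β = 11.05

With s = α+β: μ = α/s and mode = (α−1)/(s−2). Eliminating α = μs,
μs − 1 = m(s−2) ⇒ s(μ−m) = 1−2m ⇒ s = 0.34/0.02 = 17.0000.
So α = μs = 5.95, β = (1−μ)s = 11.05.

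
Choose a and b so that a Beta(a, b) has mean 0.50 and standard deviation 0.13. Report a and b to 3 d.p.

a = 6.896, b = 6.896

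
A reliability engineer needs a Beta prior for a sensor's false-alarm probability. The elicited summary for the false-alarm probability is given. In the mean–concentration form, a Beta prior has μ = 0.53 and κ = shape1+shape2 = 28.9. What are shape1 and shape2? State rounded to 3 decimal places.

Split κ in proportion μ : (1−μ): shape1 = 0.53·28.9 = 15.317, shape2 = 28.9 − 15.317 = 13.583.

shape1 = 15.317, shape2 = 13.583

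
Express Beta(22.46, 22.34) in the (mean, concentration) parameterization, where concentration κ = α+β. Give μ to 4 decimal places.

κ = α+β = 22.46+22.34 = 44.80; μ = α/κ = 22.46/44.80 = 0.5013.

μ = 0.5013, κ = 44.80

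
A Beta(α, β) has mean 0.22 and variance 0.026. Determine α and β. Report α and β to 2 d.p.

By moment matching, α+β = μ(1−μ)/σ² − 1 = (0.22·0.78)/0.026 − 1 = 6.6000 − 1 = 5.6000.
Since α/(α+β) = μ, α = 0.22·5.6000 = 1.23 and β = 0.78·5.6000 = 4.37.

α = 1.23, β = 4.37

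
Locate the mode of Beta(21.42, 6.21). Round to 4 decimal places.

With α,β > 1, mode = (α−1)/(α+β−2) = 20.42/25.63 = 0.7967.

0.7967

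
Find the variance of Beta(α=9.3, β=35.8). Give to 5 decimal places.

0.00355

Var = αβ/[(α+β)²(α+β+1)] = (9.3×35.8)/(45.1²×46.1) = 332.94/93767.861 = 0.00355.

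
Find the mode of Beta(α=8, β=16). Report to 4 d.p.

With α,β > 1, mode = (α−1)/(α+β−2) = 7/22 = 0.3182.

0.3182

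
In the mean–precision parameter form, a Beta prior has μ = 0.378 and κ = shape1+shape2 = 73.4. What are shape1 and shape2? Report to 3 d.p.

shape1 = 27.745, shape2 = 45.655

Split κ in proportion μ : (1−μ): shape1 = 0.378·73.4 = 27.745, shape2 = 73.4 − 27.745 = 45.655.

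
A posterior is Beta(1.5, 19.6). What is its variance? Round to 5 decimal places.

0.00299

μ = 1.5/21.1 = 0.071090; Var = μ(1−μ)/(α+β+1) = 0.0660363/22.1 = 0.00299.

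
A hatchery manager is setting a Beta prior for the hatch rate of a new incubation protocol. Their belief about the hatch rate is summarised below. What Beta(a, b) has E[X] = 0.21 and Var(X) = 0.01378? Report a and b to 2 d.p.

a = 2.32, b = 8.72

Write ν = a+b; then a = μν and Var = μ(1−μ)/(ν+1).
ν = μ(1−μ)/Var − 1 = 0.1659/0.01378 − 1 = 11.0392.
a = 0.21·11.0392 = 2.32, b = 0.79·11.0392 = 8.72.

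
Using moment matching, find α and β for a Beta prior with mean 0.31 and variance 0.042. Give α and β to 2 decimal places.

α = 1.27, β = 2.82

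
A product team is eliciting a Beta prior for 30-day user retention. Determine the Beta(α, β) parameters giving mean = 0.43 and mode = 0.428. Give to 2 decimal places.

α = 30.96, β = 41.04

With s = α+β: μ = α/s and mode = (α−1)/(s−2). Eliminating α = μs,
μs − 1 = m(s−2) ⇒ s(μ−m) = 1−2m ⇒ s = 0.144/0.002 = 72.0000.
So α = μs = 30.96, β = (1−μ)s = 41.04.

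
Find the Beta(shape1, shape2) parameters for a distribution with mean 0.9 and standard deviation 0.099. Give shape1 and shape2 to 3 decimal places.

First σ² = 0.009801. Setting shape1 = μn, shape2 = (1−μ)n with n = shape1+shape2,
μ(1−μ)/(n+1) = 0.009801 ⇒ n+1 = 0.09/0.009801 = 9.1827 ⇒ n = 8.1827.
Hence shape1 = 0.9×8.1827 = 7.364, shape2 = 0.1×8.1827 = 0.818.

shape1 = 7.364, shape2 = 0.818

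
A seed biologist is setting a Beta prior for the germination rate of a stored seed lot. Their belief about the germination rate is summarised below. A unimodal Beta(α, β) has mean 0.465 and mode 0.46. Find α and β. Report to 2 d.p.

With s = α+β: μ = α/s and mode = (α−1)/(s−2). Eliminating α = μs,
μs − 1 = m(s−2) ⇒ s(μ−m) = 1−2m ⇒ s = 0.08/0.005 = 16.0000.
So α = μs = 7.44, β = (1−μ)s = 8.56.

α = 7.44, β = 8.56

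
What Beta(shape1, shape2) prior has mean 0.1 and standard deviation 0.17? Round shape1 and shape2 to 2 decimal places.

Variance = 0.17² = 0.0289. The moment-matching identity shape1+shape2 = μ(1−μ)/Var − 1 gives
shape1+shape2 = 0.09/0.0289 − 1 = 2.1142, so shape1 = μ·2.1142 = 0.21 and shape2 = (1−μ)·2.1142 = 1.90.

shape1 = 0.21, shape2 = 1.90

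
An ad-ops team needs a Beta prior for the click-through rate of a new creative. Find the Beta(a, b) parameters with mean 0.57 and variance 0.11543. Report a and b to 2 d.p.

Let s = a+b. The Beta variance is μ(1−μ)/(s+1).
So s+1 = μ(1−μ)/σ² = (0.57×0.43)/0.11543 = 0.2451/0.11543 = 2.1234, giving s = 1.1234.
Then a = μs = 0.57×1.1234 = 0.64 and b = (1−μ)s = 0.43×1.1234 = 0.48.

a = 0.64, b = 0.48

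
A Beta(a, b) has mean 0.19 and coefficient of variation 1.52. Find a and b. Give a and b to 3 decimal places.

Var = (CV·μ)² = (1.52×0.19)² = 0.083405.
a+b = μ(1−μ)/Var − 1 = 0.1539/0.083405 − 1 = 0.8452.
Thus a = 0.19·0.8452 = 0.161 and b = 0.81·0.8452 = 0.685.

a = 0.161, b = 0.685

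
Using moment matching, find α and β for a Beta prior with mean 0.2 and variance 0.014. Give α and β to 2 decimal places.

Write ν = α+β; then α = μν and Var = μ(1−μ)/(ν+1).
ν = μ(1−μ)/Var − 1 = 0.16/0.014 − 1 = 10.4286.
α = 0.2·10.4286 = 2.09, β = 0.8·10.4286 = 8.34.

α = 2.09, β = 8.34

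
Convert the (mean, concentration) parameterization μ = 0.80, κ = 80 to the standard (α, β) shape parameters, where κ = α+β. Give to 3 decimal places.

α = 64.000, β = 16.000

α = μκ = 0.80×80 = 64.000 and β = (1−μ)κ = 0.20×80 = 16.000.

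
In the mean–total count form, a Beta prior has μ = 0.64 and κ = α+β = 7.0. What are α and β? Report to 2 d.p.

α = 4.48, β = 2.52

Split κ in proportion μ : (1−μ): α = 0.64·7.0 = 4.48, β = 7.0 − 4.48 = 2.52.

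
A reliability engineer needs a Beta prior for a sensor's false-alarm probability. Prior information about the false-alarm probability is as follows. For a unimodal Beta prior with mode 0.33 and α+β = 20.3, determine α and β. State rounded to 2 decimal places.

α = 7.04, β = 13.26

For α,β>1 the mode is (α−1)/(α+β−2), so α = mode·(κ−2)+1 = 0.33×18.3+1 = 7.04.
And β = (1−mode)·(κ−2)+1 = 0.67×18.3+1 = 13.26.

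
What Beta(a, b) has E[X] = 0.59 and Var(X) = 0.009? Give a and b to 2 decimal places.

a = 15.27, b = 10.61

Let s = a+b. The Beta variance is μ(1−μ)/(s+1).
So s+1 = μ(1−μ)/σ² = (0.59×0.41)/0.009 = 0.2419/0.009 = 26.8778, giving s = 25.8778.
Then a = μs = 0.59×25.8778 = 15.27 and b = (1−μ)s = 0.41×25.8778 = 10.61.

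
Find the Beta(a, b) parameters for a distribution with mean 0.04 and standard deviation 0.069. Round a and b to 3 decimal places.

First σ² = 0.004761. Setting a = μn, b = (1−μ)n with n = a+b,
μ(1−μ)/(n+1) = 0.004761 ⇒ n+1 = 0.0384/0.004761 = 8.0655 ⇒ n = 7.0655.
Hence a = 0.04×7.0655 = 0.283, b = 0.96×7.0655 = 6.783.

a = 0.283, b = 6.783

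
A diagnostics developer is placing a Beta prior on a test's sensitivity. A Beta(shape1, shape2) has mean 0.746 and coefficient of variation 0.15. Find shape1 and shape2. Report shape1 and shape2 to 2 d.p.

σ = CV·μ = 0.15×0.746 = 0.11190, so σ² = 0.012522.
s+1 = μ(1−μ)/σ² = 0.189484/0.012522 = 15.1326, so s = shape1+shape2 = 14.1326.
shape1 = μs = 10.54, shape2 = (1−μ)s = 3.59.

shape1 = 10.54, shape2 = 3.59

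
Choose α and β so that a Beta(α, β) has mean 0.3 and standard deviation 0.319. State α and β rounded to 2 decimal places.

Variance = 0.319² = 0.101761. The moment-matching identity α+β = μ(1−μ)/Var − 1 gives
α+β = 0.21/0.101761 − 1 = 1.0637, so α = μ·1.0637 = 0.32 and β = (1−μ)·1.0637 = 0.74.

α = 0.32, β = 0.74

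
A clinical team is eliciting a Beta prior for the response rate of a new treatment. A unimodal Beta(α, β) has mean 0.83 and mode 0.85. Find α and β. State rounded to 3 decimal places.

With s = α+β: μ = α/s and mode = (α−1)/(s−2). Eliminating α = μs,
μs − 1 = m(s−2) ⇒ s(μ−m) = 1−2m ⇒ s = -0.70/-0.02 = 35.0000.
So α = μs = 29.050, β = (1−μ)s = 5.950.

α = 29.050, β = 5.950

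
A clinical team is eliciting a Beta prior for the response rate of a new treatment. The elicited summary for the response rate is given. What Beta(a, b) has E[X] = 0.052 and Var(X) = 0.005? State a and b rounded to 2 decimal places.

Write ν = a+b; then a = μν and Var = μ(1−μ)/(ν+1).
ν = μ(1−μ)/Var − 1 = 0.049296/0.005 − 1 = 8.8592.
a = 0.052·8.8592 = 0.46, b = 0.948·8.8592 = 8.40.

a = 0.46, b = 8.40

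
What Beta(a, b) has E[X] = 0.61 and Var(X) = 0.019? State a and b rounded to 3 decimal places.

a = 7.028, b = 4.493

Let s = a+b. The Beta variance is μ(1−μ)/(s+1).
So s+1 = μ(1−μ)/σ² = (0.61×0.39)/0.019 = 0.2379/0.019 = 12.5211, giving s = 11.5211.
Then a = μs = 0.61×11.5211 = 7.028 and b = (1−μ)s = 0.39×11.5211 = 4.493.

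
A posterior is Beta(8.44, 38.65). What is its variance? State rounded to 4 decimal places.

0.0031

Var = αβ/[(α+β)²(α+β+1)] = (8.44×38.65)/(47.09²×48.09) = 326.2060/106638.040929 = 0.0031.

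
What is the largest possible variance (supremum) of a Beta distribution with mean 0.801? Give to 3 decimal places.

For fixed mean μ the Beta variance is μ(1−μ)/(α+β+1), increasing as α+β decreases.
Its least upper bound (not attained) is μ(1−μ) = 0.801·0.199 = 0.159.

0.159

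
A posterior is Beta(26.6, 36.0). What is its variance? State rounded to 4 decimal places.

0.0038

μ = 26.6/62.6 = 0.424920; Var = μ(1−μ)/(α+β+1) = 0.2443630/63.6 = 0.0038.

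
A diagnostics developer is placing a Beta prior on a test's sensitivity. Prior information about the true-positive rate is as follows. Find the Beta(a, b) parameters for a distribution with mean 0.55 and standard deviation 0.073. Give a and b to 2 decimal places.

a = 24.99, b = 20.45

σ² = 0.073² = 0.005329.
With s = a+b, Var = μ(1−μ)/(s+1), so s+1 = (0.55×0.45)/0.005329 = 46.4440 and s = 45.4440.
a = μs = 24.99, b = (1−μ)s = 20.45.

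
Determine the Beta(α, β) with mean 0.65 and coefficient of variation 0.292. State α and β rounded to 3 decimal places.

α = 3.455, β = 1.860

σ = CV·μ = 0.292×0.65 = 0.18980, so σ² = 0.036024.
s+1 = μ(1−μ)/σ² = 0.2275/0.036024 = 6.3152, so s = α+β = 5.3152.
α = μs = 3.455, β = (1−μ)s = 1.860.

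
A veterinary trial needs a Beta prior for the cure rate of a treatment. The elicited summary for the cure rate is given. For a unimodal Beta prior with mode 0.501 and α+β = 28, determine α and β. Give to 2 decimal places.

α = 14.03, β = 13.97

Mode = (α−1)/(κ−2) with κ = α+β, so α−1 = 0.501·26 = 13.03.
α = 14.03; β = κ − α = 13.97.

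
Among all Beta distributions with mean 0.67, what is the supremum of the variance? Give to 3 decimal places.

Var = μ(1−μ)/(α+β+1), which approaches μ(1−μ) as α+β → 0.
So the supremum is μ(1−μ) = 0.67×0.33 = 0.221.

0.221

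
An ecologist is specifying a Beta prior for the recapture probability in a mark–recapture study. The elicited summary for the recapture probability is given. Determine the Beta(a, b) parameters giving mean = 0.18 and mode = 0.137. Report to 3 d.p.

With s = a+b: μ = a/s and mode = (a−1)/(s−2). Eliminating a = μs,
μs − 1 = m(s−2) ⇒ s(μ−m) = 1−2m ⇒ s = 0.726/0.043 = 16.8837.
So a = μs = 3.039, b = (1−μ)s = 13.845.

a = 3.039, b = 13.845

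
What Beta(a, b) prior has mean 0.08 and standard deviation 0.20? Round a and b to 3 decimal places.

First σ² = 0.0400. Setting a = μn, b = (1−μ)n with n = a+b,
μ(1−μ)/(n+1) = 0.0400 ⇒ n+1 = 0.0736/0.0400 = 1.8400 ⇒ n = 0.8400.
Hence a = 0.08×0.8400 = 0.067, b = 0.92×0.8400 = 0.773.

a = 0.067, b = 0.773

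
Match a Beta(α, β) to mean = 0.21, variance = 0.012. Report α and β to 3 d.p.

Write ν = α+β; then α = μν and Var = μ(1−μ)/(ν+1).
ν = μ(1−μ)/Var − 1 = 0.1659/0.012 − 1 = 12.8250.
α = 0.21·12.8250 = 2.693, β = 0.79·12.8250 = 10.132.

α = 2.693, β = 10.132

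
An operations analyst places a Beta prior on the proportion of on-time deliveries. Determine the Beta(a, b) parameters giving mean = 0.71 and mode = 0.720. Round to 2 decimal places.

a = 31.24, b = 12.76

With s = a+b: μ = a/s and mode = (a−1)/(s−2). Eliminating a = μs,
μs − 1 = m(s−2) ⇒ s(μ−m) = 1−2m ⇒ s = -0.440/-0.010 = 44.0000.
So a = μs = 31.24, b = (1−μ)s = 12.76.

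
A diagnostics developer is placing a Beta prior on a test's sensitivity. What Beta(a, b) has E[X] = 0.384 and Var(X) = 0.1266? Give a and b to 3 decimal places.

Write ν = a+b; then a = μν and Var = μ(1−μ)/(ν+1).
ν = μ(1−μ)/Var − 1 = 0.236544/0.1266 − 1 = 0.8684.
a = 0.384·0.8684 = 0.333, b = 0.616·0.8684 = 0.535.

a = 0.333, b = 0.535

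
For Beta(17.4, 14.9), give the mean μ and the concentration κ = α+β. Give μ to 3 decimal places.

μ = 0.539, κ = 32.3

κ = α+β = 17.4+14.9 = 32.3; μ = α/κ = 17.4/32.3 = 0.539.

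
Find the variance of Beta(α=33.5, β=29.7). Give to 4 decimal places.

Var = αβ/[(α+β)²(α+β+1)] = (33.5×29.7)/(63.2²×64.2) = 994.95/256430.208 = 0.0039.

0.0039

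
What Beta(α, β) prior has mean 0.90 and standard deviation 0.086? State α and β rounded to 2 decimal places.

α = 10.05, β = 1.12

Variance = 0.086² = 0.007396. The moment-matching identity α+β = μ(1−μ)/Var − 1 gives
α+β = 0.0900/0.007396 − 1 = 11.1687, so α = μ·11.1687 = 10.05 and β = (1−μ)·11.1687 = 1.12.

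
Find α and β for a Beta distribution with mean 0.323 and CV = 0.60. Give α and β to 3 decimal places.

α = 1.558, β = 3.265

σ = CV·μ = 0.60×0.323 = 0.19380, so σ² = 0.037558.
s+1 = μ(1−μ)/σ² = 0.218671/0.037558 = 5.8222, so s = α+β = 4.8222.
α = μs = 1.558, β = (1−μ)s = 3.265.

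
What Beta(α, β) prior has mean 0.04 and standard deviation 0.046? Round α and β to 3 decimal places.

Variance = 0.046² = 0.002116. The moment-matching identity α+β = μ(1−μ)/Var − 1 gives
α+β = 0.0384/0.002116 − 1 = 17.1474, so α = μ·17.1474 = 0.686 and β = (1−μ)·17.1474 = 16.462.

α = 0.686, β = 16.462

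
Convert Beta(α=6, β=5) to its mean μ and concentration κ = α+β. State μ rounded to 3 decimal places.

μ = 0.545, κ = 11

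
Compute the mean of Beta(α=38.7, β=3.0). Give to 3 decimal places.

0.928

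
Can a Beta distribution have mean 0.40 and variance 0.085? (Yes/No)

For any Beta, Var(X) < E[X]·(1−E[X]).
Here μ(1−μ) = 0.40×0.60 = 0.2400, and 0.085 < 0.2400.

Yes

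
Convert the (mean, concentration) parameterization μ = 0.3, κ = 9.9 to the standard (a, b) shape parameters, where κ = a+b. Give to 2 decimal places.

a = 2.97, b = 6.93

Split κ in proportion μ : (1−μ): a = 0.3·9.9 = 2.97, b = 9.9 − 2.97 = 6.93.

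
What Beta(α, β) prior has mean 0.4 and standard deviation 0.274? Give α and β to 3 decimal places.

σ² = 0.274² = 0.075076.
With s = α+β, Var = μ(1−μ)/(s+1), so s+1 = (0.4×0.6)/0.075076 = 3.1968 and s = 2.1968.
α = μs = 0.879, β = (1−μ)s = 1.318.

α = 0.879, β = 1.318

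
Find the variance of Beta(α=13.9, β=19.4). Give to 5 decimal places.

μ = 13.9/33.3 = 0.417417; Var = μ(1−μ)/(α+β+1) = 0.2431801/34.3 = 0.00709.

0.00709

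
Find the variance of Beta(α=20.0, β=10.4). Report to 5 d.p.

Var = αβ/[(α+β)²(α+β+1)] = (20.0×10.4)/(30.4²×31.4) = 208.00/29018.624 = 0.00717.

0.00717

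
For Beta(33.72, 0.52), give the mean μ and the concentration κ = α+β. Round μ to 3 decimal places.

μ = 0.985, κ = 34.24

κ = α+β = 33.72+0.52 = 34.24; μ = α/κ = 33.72/34.24 = 0.985.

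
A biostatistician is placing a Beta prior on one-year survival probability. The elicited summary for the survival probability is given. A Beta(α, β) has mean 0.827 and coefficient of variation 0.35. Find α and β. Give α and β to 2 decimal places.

α = 0.59, β = 0.12

Var = (CV·μ)² = (0.35×0.827)² = 0.083781.
α+β = μ(1−μ)/Var − 1 = 0.143071/0.083781 − 1 = 0.7077.
Thus α = 0.827·0.7077 = 0.59 and β = 0.173·0.7077 = 0.12.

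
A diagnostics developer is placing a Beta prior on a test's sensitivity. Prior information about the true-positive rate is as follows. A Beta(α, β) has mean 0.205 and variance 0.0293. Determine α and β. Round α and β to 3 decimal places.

α = 0.935, β = 3.627

Write ν = α+β; then α = μν and Var = μ(1−μ)/(ν+1).
ν = μ(1−μ)/Var − 1 = 0.162975/0.0293 − 1 = 4.5623.
α = 0.205·4.5623 = 0.935, β = 0.795·4.5623 = 3.627.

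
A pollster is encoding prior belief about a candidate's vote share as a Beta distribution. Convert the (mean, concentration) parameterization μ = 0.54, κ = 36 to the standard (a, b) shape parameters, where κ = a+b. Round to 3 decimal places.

a = μκ = 0.54×36 = 19.440 and b = (1−μ)κ = 0.46×36 = 16.560.

a = 19.440, b = 16.560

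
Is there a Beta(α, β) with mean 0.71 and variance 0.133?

A Beta with mean μ has variance μ(1−μ)/(α+β+1) < μ(1−μ).
Here μ(1−μ) = 0.71×0.29 = 0.2059, and 0.133 < 0.2059.

Yes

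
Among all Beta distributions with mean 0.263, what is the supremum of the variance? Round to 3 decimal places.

0.194

For fixed mean μ the Beta variance is μ(1−μ)/(α+β+1), increasing as α+β decreases.
Its least upper bound (not attained) is μ(1−μ) = 0.263·0.737 = 0.194.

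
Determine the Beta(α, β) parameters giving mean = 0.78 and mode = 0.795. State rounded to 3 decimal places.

Let s = α+β. Mean gives α = μs = 0.78s; mode gives (α−1)/(s−2) = 0.795.
Substituting: 0.78s − 1 = 0.795(s−2) = 0.795s − 1.590, so -0.015s = -0.590 and s = 39.3333.
Then α = 0.78×39.3333 = 30.680 and β = s−α = 8.653.

α = 30.680, β = 8.653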